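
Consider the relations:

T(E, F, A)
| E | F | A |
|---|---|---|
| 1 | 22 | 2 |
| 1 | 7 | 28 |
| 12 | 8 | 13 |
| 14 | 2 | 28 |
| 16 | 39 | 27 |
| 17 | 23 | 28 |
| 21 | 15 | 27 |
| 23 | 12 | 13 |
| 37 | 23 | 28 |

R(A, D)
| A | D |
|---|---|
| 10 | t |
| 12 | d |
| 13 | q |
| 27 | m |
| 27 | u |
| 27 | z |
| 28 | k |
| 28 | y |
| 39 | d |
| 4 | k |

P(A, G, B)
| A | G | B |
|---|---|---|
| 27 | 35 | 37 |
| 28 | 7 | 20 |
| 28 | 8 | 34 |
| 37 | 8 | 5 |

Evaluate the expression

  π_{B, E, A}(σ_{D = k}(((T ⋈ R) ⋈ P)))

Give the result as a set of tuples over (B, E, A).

Natural join on A: {(1, 7, 28, k), (1, 7, 28, y), (12, 8, 13, q), (14, 2, 28, k), (14, 2, 28, y), (16, 39, 27, m), (16, 39, 27, u), (16, 39, 27, z), (17, 23, 28, k), (17, 23, 28, y), (21, 15, 27, m), (21, 15, 27, u), (21, 15, 27, z), (23, 12, 13, q), (37, 23, 28, k), (37, 23, 28, y)}
Natural join on A: {(1, 7, 28, k, 7, 20), (1, 7, 28, k, 8, 34), (1, 7, 28, y, 7, 20), (1, 7, 28, y, 8, 34), (14, 2, 28, k, 7, 20), (14, 2, 28, k, 8, 34), (14, 2, 28, y, 7, 20), (14, 2, 28, y, 8, 34), (16, 39, 27, m, 35, 37), (16, 39, 27, u, 35, 37), (16, 39, 27, z, 35, 37), (17, 23, 28, k, 7, 20), (17, 23, 28, k, 8, 34), (17, 23, 28, y, 7, 20), (17, 23, 28, y, 8, 34), (21, 15, 27, m, 35, 37), (21, 15, 27, u, 35, 37), (21, 15, 27, z, 35, 37), (37, 23, 28, k, 7, 20), (37, 23, 28, k, 8, 34), (37, 23, 28, y, 7, 20), (37, 23, 28, y, 8, 34)}
Filtering on D = k leaves {(1, 7, 28, k, 7, 20), (1, 7, 28, k, 8, 34), (14, 2, 28, k, 7, 20), (14, 2, 28, k, 8, 34), (17, 23, 28, k, 7, 20), (17, 23, 28, k, 8, 34), (37, 23, 28, k, 7, 20), (37, 23, 28, k, 8, 34)}.
Keep only column(s) B, E, A: {(20, 1, 28), (20, 14, 28), (20, 17, 28), (20, 37, 28), (34, 1, 28), (34, 14, 28), (34, 17, 28), (34, 37, 28)}

{(20, 1, 28), (20, 14, 28), (20, 17, 28), (20, 37, 28), (34, 1, 28), (34, 14, 28), (34, 17, 28), (34, 37, 28)}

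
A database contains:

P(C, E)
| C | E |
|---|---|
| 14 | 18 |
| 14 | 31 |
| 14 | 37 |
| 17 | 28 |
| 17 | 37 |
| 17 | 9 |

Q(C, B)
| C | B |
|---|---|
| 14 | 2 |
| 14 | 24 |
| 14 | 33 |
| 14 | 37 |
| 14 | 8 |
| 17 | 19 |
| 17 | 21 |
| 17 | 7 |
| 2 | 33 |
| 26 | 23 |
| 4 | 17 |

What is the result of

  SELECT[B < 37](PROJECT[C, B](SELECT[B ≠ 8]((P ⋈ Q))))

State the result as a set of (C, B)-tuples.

{(14, 2), (14, 24), (14, 33), (17, 19), (17, 21), (17, 7)}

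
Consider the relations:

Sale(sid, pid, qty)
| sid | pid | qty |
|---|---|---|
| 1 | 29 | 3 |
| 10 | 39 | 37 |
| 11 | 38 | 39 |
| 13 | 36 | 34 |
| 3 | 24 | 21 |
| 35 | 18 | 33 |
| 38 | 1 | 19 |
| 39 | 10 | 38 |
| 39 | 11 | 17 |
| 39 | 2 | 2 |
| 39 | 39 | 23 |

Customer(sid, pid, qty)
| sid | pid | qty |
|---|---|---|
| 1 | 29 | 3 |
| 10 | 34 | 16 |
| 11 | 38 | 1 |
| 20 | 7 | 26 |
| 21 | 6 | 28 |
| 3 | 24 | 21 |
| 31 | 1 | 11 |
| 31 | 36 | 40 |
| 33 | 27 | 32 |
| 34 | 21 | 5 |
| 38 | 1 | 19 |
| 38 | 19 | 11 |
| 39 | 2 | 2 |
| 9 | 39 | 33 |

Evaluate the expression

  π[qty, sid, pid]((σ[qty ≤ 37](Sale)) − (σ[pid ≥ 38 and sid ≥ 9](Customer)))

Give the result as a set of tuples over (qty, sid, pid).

{(17, 39, 11), (19, 38, 1), (2, 39, 2), (21, 3, 24), (23, 39, 39), (3, 1, 29), (33, 35, 18), (34, 13, 36), (37, 10, 39)}

Selection qty ≤ 37: {(1, 29, 3), (10, 39, 37), (13, 36, 34), (3, 24, 21), (35, 18, 33), (38, 1, 19), (39, 11, 17), (39, 2, 2), (39, 39, 23)}
Selection pid ≥ 38 and sid ≥ 9: {(11, 38, 1), (9, 39, 33)}
Set difference of the two operands is {(1, 29, 3), (10, 39, 37), (13, 36, 34), (3, 24, 21), (35, 18, 33), (38, 1, 19), (39, 11, 17), (39, 2, 2), (39, 39, 23)}.
π[qty, sid, pid]: project onto (qty, sid, pid) → {(17, 39, 11), (19, 38, 1), (2, 39, 2), (21, 3, 24), (23, 39, 39), (3, 1, 29), (33, 35, 18), (34, 13, 36), (37, 10, 39)}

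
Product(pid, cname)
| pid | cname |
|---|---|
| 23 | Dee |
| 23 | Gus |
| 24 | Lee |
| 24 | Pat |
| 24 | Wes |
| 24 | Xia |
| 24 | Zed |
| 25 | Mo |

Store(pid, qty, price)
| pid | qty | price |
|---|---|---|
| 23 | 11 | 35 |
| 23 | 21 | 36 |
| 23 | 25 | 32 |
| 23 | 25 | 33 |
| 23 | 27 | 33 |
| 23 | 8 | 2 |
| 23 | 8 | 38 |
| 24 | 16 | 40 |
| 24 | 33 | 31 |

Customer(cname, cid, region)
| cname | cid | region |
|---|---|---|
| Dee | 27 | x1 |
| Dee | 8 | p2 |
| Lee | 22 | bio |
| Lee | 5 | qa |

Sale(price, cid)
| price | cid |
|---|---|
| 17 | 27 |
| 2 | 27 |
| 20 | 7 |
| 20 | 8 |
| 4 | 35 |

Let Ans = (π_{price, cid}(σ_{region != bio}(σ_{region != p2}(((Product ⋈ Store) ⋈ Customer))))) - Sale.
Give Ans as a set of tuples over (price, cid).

{(31, 5), (32, 27), (33, 27), (35, 27), (36, 27), (38, 27), (40, 5)}

Joining Product and Store on pid yields {(23, Dee, 11, 35), (23, Dee, 21, 36), (23, Dee, 25, 32), (23, Dee, 25, 33), (23, Dee, 27, 33), (23, Dee, 8, 2), (23, Dee, 8, 38), (23, Gus, 11, 35), (23, Gus, 21, 36), (23, Gus, 25, 32), (23, Gus, 25, 33), (23, Gus, 27, 33), (23, Gus, 8, 2), (23, Gus, 8, 38), (24, Lee, 16, 40), (24, Lee, 33, 31), (24, Pat, 16, 40), (24, Pat, 33, 31), (24, Wes, 16, 40), (24, Wes, 33, 31), (24, Xia, 16, 40), (24, Xia, 33, 31), (24, Zed, 16, 40), (24, Zed, 33, 31)}.
Joining (Product ⋈ Store) and Customer on cname yields {(23, Dee, 11, 35, 27, x1), (23, Dee, 11, 35, 8, p2), (23, Dee, 21, 36, 27, x1), (23, Dee, 21, 36, 8, p2), (23, Dee, 25, 32, 27, x1), (23, Dee, 25, 32, 8, p2), (23, Dee, 25, 33, 27, x1), (23, Dee, 25, 33, 8, p2), (23, Dee, 27, 33, 27, x1), (23, Dee, 27, 33, 8, p2), (23, Dee, 8, 2, 27, x1), (23, Dee, 8, 2, 8, p2), (23, Dee, 8, 38, 27, x1), (23, Dee, 8, 38, 8, p2), (24, Lee, 16, 40, 22, bio), (24, Lee, 16, 40, 5, qa), (24, Lee, 33, 31, 22, bio), (24, Lee, 33, 31, 5, qa)}.
Filtering on region != p2 leaves {(23, Dee, 11, 35, 27, x1), (23, Dee, 21, 36, 27, x1), (23, Dee, 25, 32, 27, x1), (23, Dee, 25, 33, 27, x1), (23, Dee, 27, 33, 27, x1), (23, Dee, 8, 2, 27, x1), (23, Dee, 8, 38, 27, x1), (24, Lee, 16, 40, 22, bio), (24, Lee, 16, 40, 5, qa), (24, Lee, 33, 31, 22, bio), (24, Lee, 33, 31, 5, qa)}.
Filtering on region != bio leaves {(23, Dee, 11, 35, 27, x1), (23, Dee, 21, 36, 27, x1), (23, Dee, 25, 32, 27, x1), (23, Dee, 25, 33, 27, x1), (23, Dee, 27, 33, 27, x1), (23, Dee, 8, 2, 27, x1), (23, Dee, 8, 38, 27, x1), (24, Lee, 16, 40, 5, qa), (24, Lee, 33, 31, 5, qa)}.
Projecting to price, cid (1 duplicate(s) eliminated): {(2, 27), (31, 5), (32, 27), (33, 27), (35, 27), (36, 27), (38, 27), (40, 5)}
Taking the difference: {(31, 5), (32, 27), (33, 27), (35, 27), (36, 27), (38, 27), (40, 5)}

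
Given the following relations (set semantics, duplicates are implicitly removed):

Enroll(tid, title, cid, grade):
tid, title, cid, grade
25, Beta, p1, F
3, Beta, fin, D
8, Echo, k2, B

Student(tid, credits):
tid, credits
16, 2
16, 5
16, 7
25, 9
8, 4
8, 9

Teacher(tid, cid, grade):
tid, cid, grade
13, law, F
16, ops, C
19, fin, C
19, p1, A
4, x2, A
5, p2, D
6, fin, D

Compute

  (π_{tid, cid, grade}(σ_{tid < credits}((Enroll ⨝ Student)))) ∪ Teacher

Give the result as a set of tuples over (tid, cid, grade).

{(13, law, F), (16, ops, C), (19, fin, C), (19, p1, A), (4, x2, A), (5, p2, D), (6, fin, D), (8, k2, B)}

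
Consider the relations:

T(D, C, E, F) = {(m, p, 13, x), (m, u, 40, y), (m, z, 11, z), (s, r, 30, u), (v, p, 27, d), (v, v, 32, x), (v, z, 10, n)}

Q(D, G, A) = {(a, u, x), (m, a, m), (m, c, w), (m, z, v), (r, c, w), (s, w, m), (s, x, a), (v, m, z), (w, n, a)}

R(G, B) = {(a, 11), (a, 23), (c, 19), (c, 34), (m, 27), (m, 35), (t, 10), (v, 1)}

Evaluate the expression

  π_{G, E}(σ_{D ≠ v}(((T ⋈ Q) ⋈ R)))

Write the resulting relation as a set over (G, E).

T ⋈ Q (natural join on D): {(m, p, 13, x, a, m), (m, p, 13, x, c, w), (m, p, 13, x, z, v), (m, u, 40, y, a, m), (m, u, 40, y, c, w), (m, u, 40, y, z, v), (m, z, 11, z, a, m), (m, z, 11, z, c, w), (m, z, 11, z, z, v), (s, r, 30, u, w, m), (s, r, 30, u, x, a), (v, p, 27, d, m, z), (v, v, 32, x, m, z), (v, z, 10, n, m, z)}
(T ⋈ Q) ⋈ R (natural join on G): {(m, p, 13, x, a, m, 11), (m, p, 13, x, a, m, 23), (m, p, 13, x, c, w, 19), (m, p, 13, x, c, w, 34), (m, u, 40, y, a, m, 11), (m, u, 40, y, a, m, 23), (m, u, 40, y, c, w, 19), (m, u, 40, y, c, w, 34), (m, z, 11, z, a, m, 11), (m, z, 11, z, a, m, 23), (m, z, 11, z, c, w, 19), (m, z, 11, z, c, w, 34), (v, p, 27, d, m, z, 27), (v, p, 27, d, m, z, 35), (v, v, 32, x, m, z, 27), (v, v, 32, x, m, z, 35), (v, z, 10, n, m, z, 27), (v, z, 10, n, m, z, 35)}
Selection D ≠ v: {(m, p, 13, x, a, m, 11), (m, p, 13, x, a, m, 23), (m, p, 13, x, c, w, 19), (m, p, 13, x, c, w, 34), (m, u, 40, y, a, m, 11), (m, u, 40, y, a, m, 23), (m, u, 40, y, c, w, 19), (m, u, 40, y, c, w, 34), (m, z, 11, z, a, m, 11), (m, z, 11, z, a, m, 23), (m, z, 11, z, c, w, 19), (m, z, 11, z, c, w, 34)}
π[G, E]: project onto (G, E) (6 duplicate(s) eliminated) → {(a, 11), (a, 13), (a, 40), (c, 11), (c, 13), (c, 40)}

{(a, 11), (a, 13), (a, 40), (c, 11), (c, 13), (c, 40)}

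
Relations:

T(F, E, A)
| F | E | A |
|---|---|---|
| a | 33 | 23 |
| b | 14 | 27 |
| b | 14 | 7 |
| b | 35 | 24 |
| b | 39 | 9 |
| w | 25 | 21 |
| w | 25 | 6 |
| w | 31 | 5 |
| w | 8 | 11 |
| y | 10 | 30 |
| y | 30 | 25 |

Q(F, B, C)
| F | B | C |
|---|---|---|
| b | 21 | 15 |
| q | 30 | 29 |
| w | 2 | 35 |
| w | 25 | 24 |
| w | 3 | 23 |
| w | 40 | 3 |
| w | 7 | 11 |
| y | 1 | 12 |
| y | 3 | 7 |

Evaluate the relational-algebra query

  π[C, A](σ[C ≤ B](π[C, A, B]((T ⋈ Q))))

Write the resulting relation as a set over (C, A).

{(15, 24), (15, 27), (15, 7), (15, 9), (24, 11), (24, 21), (24, 5), (24, 6), (3, 11), (3, 21), (3, 5), (3, 6)}

Natural join on F: {(b, 14, 27, 21, 15), (b, 14, 7, 21, 15), (b, 35, 24, 21, 15), (b, 39, 9, 21, 15), (w, 25, 21, 2, 35), (w, 25, 21, 25, 24), (w, 25, 21, 3, 23), (w, 25, 21, 40, 3), (w, 25, 21, 7, 11), (w, 25, 6, 2, 35), (w, 25, 6, 25, 24), (w, 25, 6, 3, 23), (w, 25, 6, 40, 3), (w, 25, 6, 7, 11), (w, 31, 5, 2, 35), (w, 31, 5, 25, 24), (w, 31, 5, 3, 23), (w, 31, 5, 40, 3), (w, 31, 5, 7, 11), (w, 8, 11, 2, 35), (w, 8, 11, 25, 24), (w, 8, 11, 3, 23), (w, 8, 11, 40, 3), (w, 8, 11, 7, 11), (y, 10, 30, 1, 12), (y, 10, 30, 3, 7), (y, 30, 25, 1, 12), (y, 30, 25, 3, 7)}
Keep only column(s) C, A, B: {(11, 11, 7), (11, 21, 7), (11, 5, 7), (11, 6, 7), (12, 25, 1), (12, 30, 1), (15, 24, 21), (15, 27, 21), (15, 7, 21), (15, 9, 21), (23, 11, 3), (23, 21, 3), (23, 5, 3), (23, 6, 3), (24, 11, 25), (24, 21, 25), (24, 5, 25), (24, 6, 25), (3, 11, 40), (3, 21, 40), (3, 5, 40), (3, 6, 40), (35, 11, 2), (35, 21, 2), (35, 5, 2), (35, 6, 2), (7, 25, 3), (7, 30, 3)}
Apply σ_{C ≤ B}; surviving tuples: {(15, 24, 21), (15, 27, 21), (15, 7, 21), (15, 9, 21), (24, 11, 25), (24, 21, 25), (24, 5, 25), (24, 6, 25), (3, 11, 40), (3, 21, 40), (3, 5, 40), (3, 6, 40)}
Keep only column(s) C, A: {(15, 24), (15, 27), (15, 7), (15, 9), (24, 11), (24, 21), (24, 5), (24, 6), (3, 11), (3, 21), (3, 5), (3, 6)}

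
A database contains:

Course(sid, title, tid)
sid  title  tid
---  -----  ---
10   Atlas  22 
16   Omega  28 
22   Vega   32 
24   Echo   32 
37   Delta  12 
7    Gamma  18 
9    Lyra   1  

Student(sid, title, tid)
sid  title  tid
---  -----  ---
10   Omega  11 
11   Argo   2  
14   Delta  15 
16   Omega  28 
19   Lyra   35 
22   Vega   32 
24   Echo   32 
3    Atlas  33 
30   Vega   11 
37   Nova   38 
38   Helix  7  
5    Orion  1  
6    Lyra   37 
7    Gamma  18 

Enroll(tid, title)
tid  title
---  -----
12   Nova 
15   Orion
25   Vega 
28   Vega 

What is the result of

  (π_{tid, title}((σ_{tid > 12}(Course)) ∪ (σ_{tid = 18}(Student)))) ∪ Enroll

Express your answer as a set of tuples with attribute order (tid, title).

Apply σ_{tid > 12}; surviving tuples: {(10, Atlas, 22), (16, Omega, 28), (22, Vega, 32), (24, Echo, 32), (7, Gamma, 18)}
Apply σ_{tid = 18}; surviving tuples: {(7, Gamma, 18)}
Set union of the two operands is {(10, Atlas, 22), (16, Omega, 28), (22, Vega, 32), (24, Echo, 32), (7, Gamma, 18)}.
Projecting to tid, title: {(18, Gamma), (22, Atlas), (28, Omega), (32, Echo), (32, Vega)}
Set union of the two operands is {(12, Nova), (15, Orion), (18, Gamma), (22, Atlas), (25, Vega), (28, Omega), (28, Vega), (32, Echo), (32, Vega)}.

{(12, Nova), (15, Orion), (18, Gamma), (22, Atlas), (25, Vega), (28, Omega), (28, Vega), (32, Echo), (32, Vega)}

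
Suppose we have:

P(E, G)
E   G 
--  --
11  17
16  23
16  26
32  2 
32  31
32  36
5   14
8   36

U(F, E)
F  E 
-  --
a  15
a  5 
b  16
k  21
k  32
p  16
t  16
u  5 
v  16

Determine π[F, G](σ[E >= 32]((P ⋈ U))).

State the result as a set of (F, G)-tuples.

P ⋈ U (natural join on E): {(16, 23, b), (16, 23, p), (16, 23, t), (16, 23, v), (16, 26, b), (16, 26, p), (16, 26, t), (16, 26, v), (32, 2, k), (32, 31, k), (32, 36, k), (5, 14, a), (5, 14, u)}
Filtering on E >= 32 leaves {(32, 2, k), (32, 31, k), (32, 36, k)}.
π[F, G]: project onto (F, G) → {(k, 2), (k, 31), (k, 36)}

{(k, 2), (k, 31), (k, 36)}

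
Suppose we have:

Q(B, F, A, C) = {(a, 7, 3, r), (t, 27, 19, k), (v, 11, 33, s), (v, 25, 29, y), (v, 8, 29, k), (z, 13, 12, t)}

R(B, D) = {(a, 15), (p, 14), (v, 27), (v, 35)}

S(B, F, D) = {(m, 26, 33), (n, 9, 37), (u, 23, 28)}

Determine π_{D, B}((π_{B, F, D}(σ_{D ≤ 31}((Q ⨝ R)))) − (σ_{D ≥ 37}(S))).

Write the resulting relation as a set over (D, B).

{(15, a), (27, v)}

Q ⋈ R (natural join on B): {(a, 7, 3, r, 15), (v, 11, 33, s, 27), (v, 11, 33, s, 35), (v, 25, 29, y, 27), (v, 25, 29, y, 35), (v, 8, 29, k, 27), (v, 8, 29, k, 35)}
Selection D ≤ 31: {(a, 7, 3, r, 15), (v, 11, 33, s, 27), (v, 25, 29, y, 27), (v, 8, 29, k, 27)}
π_{B, F, D} gives {(a, 7, 15), (v, 11, 27), (v, 25, 27), (v, 8, 27)}.
Selection D ≥ 37: {(n, 9, 37)}
Difference: {(a, 7, 15), (v, 11, 27), (v, 25, 27), (v, 8, 27)} with {(n, 9, 37)} → {(a, 7, 15), (v, 11, 27), (v, 25, 27), (v, 8, 27)}
π_{D, B} gives {(15, a), (27, v)} (2 duplicate(s) eliminated).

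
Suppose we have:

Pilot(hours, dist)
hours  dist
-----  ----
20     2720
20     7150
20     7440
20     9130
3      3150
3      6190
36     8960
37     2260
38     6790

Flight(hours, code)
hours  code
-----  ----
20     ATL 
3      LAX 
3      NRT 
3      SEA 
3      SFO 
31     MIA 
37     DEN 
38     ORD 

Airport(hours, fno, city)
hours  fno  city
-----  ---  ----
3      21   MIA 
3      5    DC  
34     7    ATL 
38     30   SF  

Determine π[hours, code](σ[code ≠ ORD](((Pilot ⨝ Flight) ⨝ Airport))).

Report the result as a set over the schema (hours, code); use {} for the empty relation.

{(3, LAX), (3, NRT), (3, SEA), (3, SFO)}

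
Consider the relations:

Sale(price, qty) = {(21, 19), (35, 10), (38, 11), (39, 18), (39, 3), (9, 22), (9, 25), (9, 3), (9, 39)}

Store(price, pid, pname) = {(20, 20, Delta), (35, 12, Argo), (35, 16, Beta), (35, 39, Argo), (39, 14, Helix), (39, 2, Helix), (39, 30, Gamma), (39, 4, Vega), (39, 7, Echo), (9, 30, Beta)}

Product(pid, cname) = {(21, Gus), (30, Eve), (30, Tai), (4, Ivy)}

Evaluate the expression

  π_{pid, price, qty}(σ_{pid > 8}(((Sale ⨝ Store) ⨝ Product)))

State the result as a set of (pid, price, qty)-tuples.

{(30, 39, 18), (30, 39, 3), (30, 9, 22), (30, 9, 25), (30, 9, 3), (30, 9, 39)}

Joining Sale and Store on price yields {(35, 10, 12, Argo), (35, 10, 16, Beta), (35, 10, 39, Argo), (39, 18, 14, Helix), (39, 18, 2, Helix), (39, 18, 30, Gamma), (39, 18, 4, Vega), (39, 18, 7, Echo), (39, 3, 14, Helix), (39, 3, 2, Helix), (39, 3, 30, Gamma), (39, 3, 4, Vega), (39, 3, 7, Echo), (9, 22, 30, Beta), (9, 25, 30, Beta), (9, 3, 30, Beta), (9, 39, 30, Beta)}.
Joining (Sale ⨝ Store) and Product on pid yields {(39, 18, 30, Gamma, Eve), (39, 18, 30, Gamma, Tai), (39, 18, 4, Vega, Ivy), (39, 3, 30, Gamma, Eve), (39, 3, 30, Gamma, Tai), (39, 3, 4, Vega, Ivy), (9, 22, 30, Beta, Eve), (9, 22, 30, Beta, Tai), (9, 25, 30, Beta, Eve), (9, 25, 30, Beta, Tai), (9, 3, 30, Beta, Eve), (9, 3, 30, Beta, Tai), (9, 39, 30, Beta, Eve), (9, 39, 30, Beta, Tai)}.
σ[pid > 8]: keep tuples satisfying pid > 8 → {(39, 18, 30, Gamma, Eve), (39, 18, 30, Gamma, Tai), (39, 3, 30, Gamma, Eve), (39, 3, 30, Gamma, Tai), (9, 22, 30, Beta, Eve), (9, 22, 30, Beta, Tai), (9, 25, 30, Beta, Eve), (9, 25, 30, Beta, Tai), (9, 3, 30, Beta, Eve), (9, 3, 30, Beta, Tai), (9, 39, 30, Beta, Eve), (9, 39, 30, Beta, Tai)}
π[pid, price, qty]: project onto (pid, price, qty) (6 duplicate(s) eliminated) → {(30, 39, 18), (30, 39, 3), (30, 9, 22), (30, 9, 25), (30, 9, 3), (30, 9, 39)}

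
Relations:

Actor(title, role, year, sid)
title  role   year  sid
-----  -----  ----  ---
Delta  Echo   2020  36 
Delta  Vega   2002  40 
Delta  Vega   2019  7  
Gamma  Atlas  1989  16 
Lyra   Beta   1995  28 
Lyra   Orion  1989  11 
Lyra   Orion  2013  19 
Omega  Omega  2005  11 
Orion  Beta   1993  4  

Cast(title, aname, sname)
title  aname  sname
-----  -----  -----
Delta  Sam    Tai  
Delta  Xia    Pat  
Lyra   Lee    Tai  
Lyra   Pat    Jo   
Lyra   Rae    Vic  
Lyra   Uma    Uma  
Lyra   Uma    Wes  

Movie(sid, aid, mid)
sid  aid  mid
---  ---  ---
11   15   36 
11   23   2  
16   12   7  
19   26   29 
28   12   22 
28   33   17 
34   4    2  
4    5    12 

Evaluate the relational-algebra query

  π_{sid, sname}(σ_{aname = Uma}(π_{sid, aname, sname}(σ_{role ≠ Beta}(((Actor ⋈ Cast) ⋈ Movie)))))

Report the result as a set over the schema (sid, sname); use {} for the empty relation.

{(11, Uma), (11, Wes), (19, Uma), (19, Wes)}

Actor ⋈ Cast (natural join on title): {(Delta, Echo, 2020, 36, Sam, Tai), (Delta, Echo, 2020, 36, Xia, Pat), (Delta, Vega, 2002, 40, Sam, Tai), (Delta, Vega, 2002, 40, Xia, Pat), (Delta, Vega, 2019, 7, Sam, Tai), (Delta, Vega, 2019, 7, Xia, Pat), (Lyra, Beta, 1995, 28, Lee, Tai), (Lyra, Beta, 1995, 28, Pat, Jo), (Lyra, Beta, 1995, 28, Rae, Vic), (Lyra, Beta, 1995, 28, Uma, Uma), (Lyra, Beta, 1995, 28, Uma, Wes), (Lyra, Orion, 1989, 11, Lee, Tai), (Lyra, Orion, 1989, 11, Pat, Jo), (Lyra, Orion, 1989, 11, Rae, Vic), (Lyra, Orion, 1989, 11, Uma, Uma), (Lyra, Orion, 1989, 11, Uma, Wes), (Lyra, Orion, 2013, 19, Lee, Tai), (Lyra, Orion, 2013, 19, Pat, Jo), (Lyra, Orion, 2013, 19, Rae, Vic), (Lyra, Orion, 2013, 19, Uma, Uma), (Lyra, Orion, 2013, 19, Uma, Wes)}
(Actor ⋈ Cast) ⋈ Movie (natural join on sid): {(Lyra, Beta, 1995, 28, Lee, Tai, 12, 22), (Lyra, Beta, 1995, 28, Lee, Tai, 33, 17), (Lyra, Beta, 1995, 28, Pat, Jo, 12, 22), (Lyra, Beta, 1995, 28, Pat, Jo, 33, 17), (Lyra, Beta, 1995, 28, Rae, Vic, 12, 22), (Lyra, Beta, 1995, 28, Rae, Vic, 33, 17), (Lyra, Beta, 1995, 28, Uma, Uma, 12, 22), (Lyra, Beta, 1995, 28, Uma, Uma, 33, 17), (Lyra, Beta, 1995, 28, Uma, Wes, 12, 22), (Lyra, Beta, 1995, 28, Uma, Wes, 33, 17), (Lyra, Orion, 1989, 11, Lee, Tai, 15, 36), (Lyra, Orion, 1989, 11, Lee, Tai, 23, 2), (Lyra, Orion, 1989, 11, Pat, Jo, 15, 36), (Lyra, Orion, 1989, 11, Pat, Jo, 23, 2), (Lyra, Orion, 1989, 11, Rae, Vic, 15, 36), (Lyra, Orion, 1989, 11, Rae, Vic, 23, 2), (Lyra, Orion, 1989, 11, Uma, Uma, 15, 36), (Lyra, Orion, 1989, 11, Uma, Uma, 23, 2), (Lyra, Orion, 1989, 11, Uma, Wes, 15, 36), (Lyra, Orion, 1989, 11, Uma, Wes, 23, 2), (Lyra, Orion, 2013, 19, Lee, Tai, 26, 29), (Lyra, Orion, 2013, 19, Pat, Jo, 26, 29), (Lyra, Orion, 2013, 19, Rae, Vic, 26, 29), (Lyra, Orion, 2013, 19, Uma, Uma, 26, 29), (Lyra, Orion, 2013, 19, Uma, Wes, 26, 29)}
Selection role ≠ Beta: {(Lyra, Orion, 1989, 11, Lee, Tai, 15, 36), (Lyra, Orion, 1989, 11, Lee, Tai, 23, 2), (Lyra, Orion, 1989, 11, Pat, Jo, 15, 36), (Lyra, Orion, 1989, 11, Pat, Jo, 23, 2), (Lyra, Orion, 1989, 11, Rae, Vic, 15, 36), (Lyra, Orion, 1989, 11, Rae, Vic, 23, 2), (Lyra, Orion, 1989, 11, Uma, Uma, 15, 36), (Lyra, Orion, 1989, 11, Uma, Uma, 23, 2), (Lyra, Orion, 1989, 11, Uma, Wes, 15, 36), (Lyra, Orion, 1989, 11, Uma, Wes, 23, 2), (Lyra, Orion, 2013, 19, Lee, Tai, 26, 29), (Lyra, Orion, 2013, 19, Pat, Jo, 26, 29), (Lyra, Orion, 2013, 19, Rae, Vic, 26, 29), (Lyra, Orion, 2013, 19, Uma, Uma, 26, 29), (Lyra, Orion, 2013, 19, Uma, Wes, 26, 29)}
π_{sid, aname, sname} gives {(11, Lee, Tai), (11, Pat, Jo), (11, Rae, Vic), (11, Uma, Uma), (11, Uma, Wes), (19, Lee, Tai), (19, Pat, Jo), (19, Rae, Vic), (19, Uma, Uma), (19, Uma, Wes)} (5 duplicate(s) eliminated).
Selection aname = Uma: {(11, Uma, Uma), (11, Uma, Wes), (19, Uma, Uma), (19, Uma, Wes)}
π_{sid, sname} gives {(11, Uma), (11, Wes), (19, Uma), (19, Wes)}.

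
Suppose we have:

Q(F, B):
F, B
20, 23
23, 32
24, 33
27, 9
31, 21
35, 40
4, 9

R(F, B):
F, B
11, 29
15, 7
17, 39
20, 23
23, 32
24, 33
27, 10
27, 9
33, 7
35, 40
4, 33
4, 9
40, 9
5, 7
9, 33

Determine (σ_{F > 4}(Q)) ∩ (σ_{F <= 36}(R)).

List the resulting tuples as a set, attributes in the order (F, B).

Filtering on F > 4 leaves {(20, 23), (23, 32), (24, 33), (27, 9), (31, 21), (35, 40)}.
Filtering on F <= 36 leaves {(11, 29), (15, 7), (17, 39), (20, 23), (23, 32), (24, 33), (27, 10), (27, 9), (33, 7), (35, 40), (4, 33), (4, 9), (5, 7), (9, 33)}.
Taking the intersection: {(20, 23), (23, 32), (24, 33), (27, 9), (35, 40)}

{(20, 23), (23, 32), (24, 33), (27, 9), (35, 40)}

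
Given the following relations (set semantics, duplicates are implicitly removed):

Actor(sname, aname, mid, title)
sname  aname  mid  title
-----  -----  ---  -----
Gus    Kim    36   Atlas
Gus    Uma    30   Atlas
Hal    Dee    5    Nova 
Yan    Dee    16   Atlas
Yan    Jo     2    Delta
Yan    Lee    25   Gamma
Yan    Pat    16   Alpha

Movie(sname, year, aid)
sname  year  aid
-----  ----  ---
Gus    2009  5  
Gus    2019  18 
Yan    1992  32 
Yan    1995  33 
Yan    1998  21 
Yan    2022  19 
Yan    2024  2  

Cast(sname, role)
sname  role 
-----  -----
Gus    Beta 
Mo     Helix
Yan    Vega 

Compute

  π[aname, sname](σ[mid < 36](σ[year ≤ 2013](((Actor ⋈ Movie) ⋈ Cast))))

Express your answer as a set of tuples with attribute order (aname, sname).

{(Dee, Yan), (Jo, Yan), (Lee, Yan), (Pat, Yan), (Uma, Gus)}

Joining Actor and Movie on sname yields {(Gus, Kim, 36, Atlas, 2009, 5), (Gus, Kim, 36, Atlas, 2019, 18), (Gus, Uma, 30, Atlas, 2009, 5), (Gus, Uma, 30, Atlas, 2019, 18), (Yan, Dee, 16, Atlas, 1992, 32), (Yan, Dee, 16, Atlas, 1995, 33), (Yan, Dee, 16, Atlas, 1998, 21), (Yan, Dee, 16, Atlas, 2022, 19), (Yan, Dee, 16, Atlas, 2024, 2), (Yan, Jo, 2, Delta, 1992, 32), (Yan, Jo, 2, Delta, 1995, 33), (Yan, Jo, 2, Delta, 1998, 21), (Yan, Jo, 2, Delta, 2022, 19), (Yan, Jo, 2, Delta, 2024, 2), (Yan, Lee, 25, Gamma, 1992, 32), (Yan, Lee, 25, Gamma, 1995, 33), (Yan, Lee, 25, Gamma, 1998, 21), (Yan, Lee, 25, Gamma, 2022, 19), (Yan, Lee, 25, Gamma, 2024, 2), (Yan, Pat, 16, Alpha, 1992, 32), (Yan, Pat, 16, Alpha, 1995, 33), (Yan, Pat, 16, Alpha, 1998, 21), (Yan, Pat, 16, Alpha, 2022, 19), (Yan, Pat, 16, Alpha, 2024, 2)}.
Joining (Actor ⋈ Movie) and Cast on sname yields {(Gus, Kim, 36, Atlas, 2009, 5, Beta), (Gus, Kim, 36, Atlas, 2019, 18, Beta), (Gus, Uma, 30, Atlas, 2009, 5, Beta), (Gus, Uma, 30, Atlas, 2019, 18, Beta), (Yan, Dee, 16, Atlas, 1992, 32, Vega), (Yan, Dee, 16, Atlas, 1995, 33, Vega), (Yan, Dee, 16, Atlas, 1998, 21, Vega), (Yan, Dee, 16, Atlas, 2022, 19, Vega), (Yan, Dee, 16, Atlas, 2024, 2, Vega), (Yan, Jo, 2, Delta, 1992, 32, Vega), (Yan, Jo, 2, Delta, 1995, 33, Vega), (Yan, Jo, 2, Delta, 1998, 21, Vega), (Yan, Jo, 2, Delta, 2022, 19, Vega), (Yan, Jo, 2, Delta, 2024, 2, Vega), (Yan, Lee, 25, Gamma, 1992, 32, Vega), (Yan, Lee, 25, Gamma, 1995, 33, Vega), (Yan, Lee, 25, Gamma, 1998, 21, Vega), (Yan, Lee, 25, Gamma, 2022, 19, Vega), (Yan, Lee, 25, Gamma, 2024, 2, Vega), (Yan, Pat, 16, Alpha, 1992, 32, Vega), (Yan, Pat, 16, Alpha, 1995, 33, Vega), (Yan, Pat, 16, Alpha, 1998, 21, Vega), (Yan, Pat, 16, Alpha, 2022, 19, Vega), (Yan, Pat, 16, Alpha, 2024, 2, Vega)}.
Apply σ_{year ≤ 2013}; surviving tuples: {(Gus, Kim, 36, Atlas, 2009, 5, Beta), (Gus, Uma, 30, Atlas, 2009, 5, Beta), (Yan, Dee, 16, Atlas, 1992, 32, Vega), (Yan, Dee, 16, Atlas, 1995, 33, Vega), (Yan, Dee, 16, Atlas, 1998, 21, Vega), (Yan, Jo, 2, Delta, 1992, 32, Vega), (Yan, Jo, 2, Delta, 1995, 33, Vega), (Yan, Jo, 2, Delta, 1998, 21, Vega), (Yan, Lee, 25, Gamma, 1992, 32, Vega), (Yan, Lee, 25, Gamma, 1995, 33, Vega), (Yan, Lee, 25, Gamma, 1998, 21, Vega), (Yan, Pat, 16, Alpha, 1992, 32, Vega), (Yan, Pat, 16, Alpha, 1995, 33, Vega), (Yan, Pat, 16, Alpha, 1998, 21, Vega)}
Apply σ_{mid < 36}; surviving tuples: {(Gus, Uma, 30, Atlas, 2009, 5, Beta), (Yan, Dee, 16, Atlas, 1992, 32, Vega), (Yan, Dee, 16, Atlas, 1995, 33, Vega), (Yan, Dee, 16, Atlas, 1998, 21, Vega), (Yan, Jo, 2, Delta, 1992, 32, Vega), (Yan, Jo, 2, Delta, 1995, 33, Vega), (Yan, Jo, 2, Delta, 1998, 21, Vega), (Yan, Lee, 25, Gamma, 1992, 32, Vega), (Yan, Lee, 25, Gamma, 1995, 33, Vega), (Yan, Lee, 25, Gamma, 1998, 21, Vega), (Yan, Pat, 16, Alpha, 1992, 32, Vega), (Yan, Pat, 16, Alpha, 1995, 33, Vega), (Yan, Pat, 16, Alpha, 1998, 21, Vega)}
Projecting to aname, sname (8 duplicate(s) eliminated): {(Dee, Yan), (Jo, Yan), (Lee, Yan), (Pat, Yan), (Uma, Gus)}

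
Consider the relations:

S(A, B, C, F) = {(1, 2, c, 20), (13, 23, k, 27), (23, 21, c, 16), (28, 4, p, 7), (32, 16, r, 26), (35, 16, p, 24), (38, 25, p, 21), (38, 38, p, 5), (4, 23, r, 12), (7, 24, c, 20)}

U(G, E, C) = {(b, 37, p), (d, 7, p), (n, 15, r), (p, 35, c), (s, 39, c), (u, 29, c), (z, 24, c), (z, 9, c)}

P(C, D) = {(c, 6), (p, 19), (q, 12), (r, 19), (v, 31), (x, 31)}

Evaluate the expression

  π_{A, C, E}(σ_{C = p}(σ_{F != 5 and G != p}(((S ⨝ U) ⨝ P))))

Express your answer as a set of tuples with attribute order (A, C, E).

{(28, p, 37), (28, p, 7), (35, p, 37), (35, p, 7), (38, p, 37), (38, p, 7)}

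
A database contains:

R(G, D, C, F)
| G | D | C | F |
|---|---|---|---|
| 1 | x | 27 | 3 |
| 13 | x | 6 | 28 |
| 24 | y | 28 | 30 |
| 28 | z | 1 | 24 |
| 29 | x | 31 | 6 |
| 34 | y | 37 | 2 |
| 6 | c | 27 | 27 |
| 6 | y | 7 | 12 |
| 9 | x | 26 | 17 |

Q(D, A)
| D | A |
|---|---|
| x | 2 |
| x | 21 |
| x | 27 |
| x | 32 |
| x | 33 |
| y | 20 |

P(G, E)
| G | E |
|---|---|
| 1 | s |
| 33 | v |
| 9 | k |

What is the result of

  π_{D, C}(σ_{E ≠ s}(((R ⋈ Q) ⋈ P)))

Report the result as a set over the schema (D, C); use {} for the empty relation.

Natural join on D: {(1, x, 27, 3, 2), (1, x, 27, 3, 21), (1, x, 27, 3, 27), (1, x, 27, 3, 32), (1, x, 27, 3, 33), (13, x, 6, 28, 2), (13, x, 6, 28, 21), (13, x, 6, 28, 27), (13, x, 6, 28, 32), (13, x, 6, 28, 33), (24, y, 28, 30, 20), (29, x, 31, 6, 2), (29, x, 31, 6, 21), (29, x, 31, 6, 27), (29, x, 31, 6, 32), (29, x, 31, 6, 33), (34, y, 37, 2, 20), (6, y, 7, 12, 20), (9, x, 26, 17, 2), (9, x, 26, 17, 21), (9, x, 26, 17, 27), (9, x, 26, 17, 32), (9, x, 26, 17, 33)}
Natural join on G: {(1, x, 27, 3, 2, s), (1, x, 27, 3, 21, s), (1, x, 27, 3, 27, s), (1, x, 27, 3, 32, s), (1, x, 27, 3, 33, s), (9, x, 26, 17, 2, k), (9, x, 26, 17, 21, k), (9, x, 26, 17, 27, k), (9, x, 26, 17, 32, k), (9, x, 26, 17, 33, k)}
Filtering on E ≠ s leaves {(9, x, 26, 17, 2, k), (9, x, 26, 17, 21, k), (9, x, 26, 17, 27, k), (9, x, 26, 17, 32, k), (9, x, 26, 17, 33, k)}.
Keep only column(s) D, C (4 duplicate(s) eliminated): {(x, 26)}

{(x, 26)}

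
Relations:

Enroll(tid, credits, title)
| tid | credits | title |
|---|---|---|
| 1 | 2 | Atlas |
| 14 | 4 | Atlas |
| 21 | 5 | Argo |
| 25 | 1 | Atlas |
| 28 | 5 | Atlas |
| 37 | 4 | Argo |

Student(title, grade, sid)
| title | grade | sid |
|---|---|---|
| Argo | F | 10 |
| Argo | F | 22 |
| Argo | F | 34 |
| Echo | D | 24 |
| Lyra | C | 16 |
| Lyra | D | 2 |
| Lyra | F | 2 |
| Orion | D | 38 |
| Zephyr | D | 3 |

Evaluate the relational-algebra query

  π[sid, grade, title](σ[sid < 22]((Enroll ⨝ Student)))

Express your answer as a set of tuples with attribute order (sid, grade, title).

Joining Enroll and Student on title yields {(21, 5, Argo, F, 10), (21, 5, Argo, F, 22), (21, 5, Argo, F, 34), (37, 4, Argo, F, 10), (37, 4, Argo, F, 22), (37, 4, Argo, F, 34)}.
σ[sid < 22]: keep tuples satisfying sid < 22 → {(21, 5, Argo, F, 10), (37, 4, Argo, F, 10)}
π[sid, grade, title]: project onto (sid, grade, title) (1 duplicate(s) eliminated) → {(10, F, Argo)}

{(10, F, Argo)}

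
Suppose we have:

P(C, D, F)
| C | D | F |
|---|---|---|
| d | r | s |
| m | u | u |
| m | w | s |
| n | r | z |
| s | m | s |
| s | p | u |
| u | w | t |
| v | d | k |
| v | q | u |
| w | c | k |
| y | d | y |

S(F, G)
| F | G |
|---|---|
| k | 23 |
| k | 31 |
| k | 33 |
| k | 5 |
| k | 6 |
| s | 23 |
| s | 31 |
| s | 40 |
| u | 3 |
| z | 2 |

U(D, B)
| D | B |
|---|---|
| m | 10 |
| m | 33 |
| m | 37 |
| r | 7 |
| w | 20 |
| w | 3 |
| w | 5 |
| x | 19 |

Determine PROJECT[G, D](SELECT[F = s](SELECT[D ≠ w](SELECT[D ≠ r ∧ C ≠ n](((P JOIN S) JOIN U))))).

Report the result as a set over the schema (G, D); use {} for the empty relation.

Joining P and S on F yields {(d, r, s, 23), (d, r, s, 31), (d, r, s, 40), (m, u, u, 3), (m, w, s, 23), (m, w, s, 31), (m, w, s, 40), (n, r, z, 2), (s, m, s, 23), (s, m, s, 31), (s, m, s, 40), (s, p, u, 3), (v, d, k, 23), (v, d, k, 31), (v, d, k, 33), (v, d, k, 5), (v, d, k, 6), (v, q, u, 3), (w, c, k, 23), (w, c, k, 31), (w, c, k, 33), (w, c, k, 5), (w, c, k, 6)}.
Joining (P JOIN S) and U on D yields {(d, r, s, 23, 7), (d, r, s, 31, 7), (d, r, s, 40, 7), (m, w, s, 23, 20), (m, w, s, 23, 3), (m, w, s, 23, 5), (m, w, s, 31, 20), (m, w, s, 31, 3), (m, w, s, 31, 5), (m, w, s, 40, 20), (m, w, s, 40, 3), (m, w, s, 40, 5), (n, r, z, 2, 7), (s, m, s, 23, 10), (s, m, s, 23, 33), (s, m, s, 23, 37), (s, m, s, 31, 10), (s, m, s, 31, 33), (s, m, s, 31, 37), (s, m, s, 40, 10), (s, m, s, 40, 33), (s, m, s, 40, 37)}.
Selection D ≠ r ∧ C ≠ n: {(m, w, s, 23, 20), (m, w, s, 23, 3), (m, w, s, 23, 5), (m, w, s, 31, 20), (m, w, s, 31, 3), (m, w, s, 31, 5), (m, w, s, 40, 20), (m, w, s, 40, 3), (m, w, s, 40, 5), (s, m, s, 23, 10), (s, m, s, 23, 33), (s, m, s, 23, 37), (s, m, s, 31, 10), (s, m, s, 31, 33), (s, m, s, 31, 37), (s, m, s, 40, 10), (s, m, s, 40, 33), (s, m, s, 40, 37)}
Selection D ≠ w: {(s, m, s, 23, 10), (s, m, s, 23, 33), (s, m, s, 23, 37), (s, m, s, 31, 10), (s, m, s, 31, 33), (s, m, s, 31, 37), (s, m, s, 40, 10), (s, m, s, 40, 33), (s, m, s, 40, 37)}
Selection F = s: {(s, m, s, 23, 10), (s, m, s, 23, 33), (s, m, s, 23, 37), (s, m, s, 31, 10), (s, m, s, 31, 33), (s, m, s, 31, 37), (s, m, s, 40, 10), (s, m, s, 40, 33), (s, m, s, 40, 37)}
Keep only column(s) G, D (6 duplicate(s) eliminated): {(23, m), (31, m), (40, m)}

{(23, m), (31, m), (40, m)}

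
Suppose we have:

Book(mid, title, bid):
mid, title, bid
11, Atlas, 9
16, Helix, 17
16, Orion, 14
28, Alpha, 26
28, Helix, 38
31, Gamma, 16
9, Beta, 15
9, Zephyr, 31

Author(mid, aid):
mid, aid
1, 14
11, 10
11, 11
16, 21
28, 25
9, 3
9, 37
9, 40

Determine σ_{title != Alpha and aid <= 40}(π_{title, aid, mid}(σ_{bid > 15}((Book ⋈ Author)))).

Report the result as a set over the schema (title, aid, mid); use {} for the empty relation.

Joining Book and Author on mid yields {(11, Atlas, 9, 10), (11, Atlas, 9, 11), (16, Helix, 17, 21), (16, Orion, 14, 21), (28, Alpha, 26, 25), (28, Helix, 38, 25), (9, Beta, 15, 3), (9, Beta, 15, 37), (9, Beta, 15, 40), (9, Zephyr, 31, 3), (9, Zephyr, 31, 37), (9, Zephyr, 31, 40)}.
Apply σ_{bid > 15}; surviving tuples: {(16, Helix, 17, 21), (28, Alpha, 26, 25), (28, Helix, 38, 25), (9, Zephyr, 31, 3), (9, Zephyr, 31, 37), (9, Zephyr, 31, 40)}
Keep only column(s) title, aid, mid: {(Alpha, 25, 28), (Helix, 21, 16), (Helix, 25, 28), (Zephyr, 3, 9), (Zephyr, 37, 9), (Zephyr, 40, 9)}
Apply σ_{title != Alpha and aid <= 40}; surviving tuples: {(Helix, 21, 16), (Helix, 25, 28), (Zephyr, 3, 9), (Zephyr, 37, 9), (Zephyr, 40, 9)}

{(Helix, 21, 16), (Helix, 25, 28), (Zephyr, 3, 9), (Zephyr, 37, 9), (Zephyr, 40, 9)}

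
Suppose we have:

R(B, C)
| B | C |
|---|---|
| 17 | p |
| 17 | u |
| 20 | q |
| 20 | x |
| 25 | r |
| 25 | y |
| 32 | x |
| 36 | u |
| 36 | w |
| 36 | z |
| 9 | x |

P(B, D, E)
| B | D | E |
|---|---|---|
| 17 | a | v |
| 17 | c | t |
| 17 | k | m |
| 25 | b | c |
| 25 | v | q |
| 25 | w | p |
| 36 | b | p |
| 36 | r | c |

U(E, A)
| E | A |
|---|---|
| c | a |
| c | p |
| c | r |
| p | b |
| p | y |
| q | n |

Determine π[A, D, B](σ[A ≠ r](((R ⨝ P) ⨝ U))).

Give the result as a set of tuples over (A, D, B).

Natural join on B: {(17, p, a, v), (17, p, c, t), (17, p, k, m), (17, u, a, v), (17, u, c, t), (17, u, k, m), (25, r, b, c), (25, r, v, q), (25, r, w, p), (25, y, b, c), (25, y, v, q), (25, y, w, p), (36, u, b, p), (36, u, r, c), (36, w, b, p), (36, w, r, c), (36, z, b, p), (36, z, r, c)}
Natural join on E: {(25, r, b, c, a), (25, r, b, c, p), (25, r, b, c, r), (25, r, v, q, n), (25, r, w, p, b), (25, r, w, p, y), (25, y, b, c, a), (25, y, b, c, p), (25, y, b, c, r), (25, y, v, q, n), (25, y, w, p, b), (25, y, w, p, y), (36, u, b, p, b), (36, u, b, p, y), (36, u, r, c, a), (36, u, r, c, p), (36, u, r, c, r), (36, w, b, p, b), (36, w, b, p, y), (36, w, r, c, a), (36, w, r, c, p), (36, w, r, c, r), (36, z, b, p, b), (36, z, b, p, y), (36, z, r, c, a), (36, z, r, c, p), (36, z, r, c, r)}
Selection A ≠ r: {(25, r, b, c, a), (25, r, b, c, p), (25, r, v, q, n), (25, r, w, p, b), (25, r, w, p, y), (25, y, b, c, a), (25, y, b, c, p), (25, y, v, q, n), (25, y, w, p, b), (25, y, w, p, y), (36, u, b, p, b), (36, u, b, p, y), (36, u, r, c, a), (36, u, r, c, p), (36, w, b, p, b), (36, w, b, p, y), (36, w, r, c, a), (36, w, r, c, p), (36, z, b, p, b), (36, z, b, p, y), (36, z, r, c, a), (36, z, r, c, p)}
Keep only column(s) A, D, B (13 duplicate(s) eliminated): {(a, b, 25), (a, r, 36), (b, b, 36), (b, w, 25), (n, v, 25), (p, b, 25), (p, r, 36), (y, b, 36), (y, w, 25)}

{(a, b, 25), (a, r, 36), (b, b, 36), (b, w, 25), (n, v, 25), (p, b, 25), (p, r, 36), (y, b, 36), (y, w, 25)}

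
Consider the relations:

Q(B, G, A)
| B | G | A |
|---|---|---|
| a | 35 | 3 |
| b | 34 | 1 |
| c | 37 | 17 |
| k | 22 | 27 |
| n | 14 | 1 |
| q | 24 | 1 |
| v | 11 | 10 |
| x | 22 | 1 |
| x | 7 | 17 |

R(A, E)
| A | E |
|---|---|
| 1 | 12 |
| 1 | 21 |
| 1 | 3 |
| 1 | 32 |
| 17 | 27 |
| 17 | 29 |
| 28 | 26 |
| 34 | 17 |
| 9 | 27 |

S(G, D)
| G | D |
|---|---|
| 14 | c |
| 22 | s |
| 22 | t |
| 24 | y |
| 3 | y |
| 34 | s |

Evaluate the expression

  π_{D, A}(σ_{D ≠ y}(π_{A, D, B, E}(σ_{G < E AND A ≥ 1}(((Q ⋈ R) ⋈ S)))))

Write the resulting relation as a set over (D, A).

{(c, 1), (s, 1), (t, 1)}

Natural join on A: {(b, 34, 1, 12), (b, 34, 1, 21), (b, 34, 1, 3), (b, 34, 1, 32), (c, 37, 17, 27), (c, 37, 17, 29), (n, 14, 1, 12), (n, 14, 1, 21), (n, 14, 1, 3), (n, 14, 1, 32), (q, 24, 1, 12), (q, 24, 1, 21), (q, 24, 1, 3), (q, 24, 1, 32), (x, 22, 1, 12), (x, 22, 1, 21), (x, 22, 1, 3), (x, 22, 1, 32), (x, 7, 17, 27), (x, 7, 17, 29)}
Natural join on G: {(b, 34, 1, 12, s), (b, 34, 1, 21, s), (b, 34, 1, 3, s), (b, 34, 1, 32, s), (n, 14, 1, 12, c), (n, 14, 1, 21, c), (n, 14, 1, 3, c), (n, 14, 1, 32, c), (q, 24, 1, 12, y), (q, 24, 1, 21, y), (q, 24, 1, 3, y), (q, 24, 1, 32, y), (x, 22, 1, 12, s), (x, 22, 1, 12, t), (x, 22, 1, 21, s), (x, 22, 1, 21, t), (x, 22, 1, 3, s), (x, 22, 1, 3, t), (x, 22, 1, 32, s), (x, 22, 1, 32, t)}
Selection G < E AND A ≥ 1: {(n, 14, 1, 21, c), (n, 14, 1, 32, c), (q, 24, 1, 32, y), (x, 22, 1, 32, s), (x, 22, 1, 32, t)}
Keep only column(s) A, D, B, E: {(1, c, n, 21), (1, c, n, 32), (1, s, x, 32), (1, t, x, 32), (1, y, q, 32)}
Selection D ≠ y: {(1, c, n, 21), (1, c, n, 32), (1, s, x, 32), (1, t, x, 32)}
Keep only column(s) D, A (1 duplicate(s) eliminated): {(c, 1), (s, 1), (t, 1)}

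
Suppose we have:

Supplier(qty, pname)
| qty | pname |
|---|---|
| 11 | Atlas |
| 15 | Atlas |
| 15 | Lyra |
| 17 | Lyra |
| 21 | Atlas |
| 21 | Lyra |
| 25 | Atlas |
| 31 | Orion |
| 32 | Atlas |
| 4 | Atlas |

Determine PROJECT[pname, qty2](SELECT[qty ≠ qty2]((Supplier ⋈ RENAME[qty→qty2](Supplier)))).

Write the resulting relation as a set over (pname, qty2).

ρ[qty→qty2]: schema becomes (qty2, pname); tuples unchanged.
Supplier ⋈ RENAME[qty→qty2](Supplier) (natural join on pname): {(11, Atlas, 11), (11, Atlas, 15), (11, Atlas, 21), (11, Atlas, 25), (11, Atlas, 32), (11, Atlas, 4), (15, Atlas, 11), (15, Atlas, 15), (15, Atlas, 21), (15, Atlas, 25), (15, Atlas, 32), (15, Atlas, 4), (15, Lyra, 15), (15, Lyra, 17), (15, Lyra, 21), (17, Lyra, 15), (17, Lyra, 17), (17, Lyra, 21), (21, Atlas, 11), (21, Atlas, 15), (21, Atlas, 21), (21, Atlas, 25), (21, Atlas, 32), (21, Atlas, 4), (21, Lyra, 15), (21, Lyra, 17), (21, Lyra, 21), (25, Atlas, 11), (25, Atlas, 15), (25, Atlas, 21), (25, Atlas, 25), (25, Atlas, 32), (25, Atlas, 4), (31, Orion, 31), (32, Atlas, 11), (32, Atlas, 15), (32, Atlas, 21), (32, Atlas, 25), (32, Atlas, 32), (32, Atlas, 4), (4, Atlas, 11), (4, Atlas, 15), (4, Atlas, 21), (4, Atlas, 25), (4, Atlas, 32), (4, Atlas, 4)}
Apply σ_{qty ≠ qty2}; surviving tuples: {(11, Atlas, 15), (11, Atlas, 21), (11, Atlas, 25), (11, Atlas, 32), (11, Atlas, 4), (15, Atlas, 11), (15, Atlas, 21), (15, Atlas, 25), (15, Atlas, 32), (15, Atlas, 4), (15, Lyra, 17), (15, Lyra, 21), (17, Lyra, 15), (17, Lyra, 21), (21, Atlas, 11), (21, Atlas, 15), (21, Atlas, 25), (21, Atlas, 32), (21, Atlas, 4), (21, Lyra, 15), (21, Lyra, 17), (25, Atlas, 11), (25, Atlas, 15), (25, Atlas, 21), (25, Atlas, 32), (25, Atlas, 4), (32, Atlas, 11), (32, Atlas, 15), (32, Atlas, 21), (32, Atlas, 25), (32, Atlas, 4), (4, Atlas, 11), (4, Atlas, 15), (4, Atlas, 21), (4, Atlas, 25), (4, Atlas, 32)}
Projecting to pname, qty2 (27 duplicate(s) eliminated): {(Atlas, 11), (Atlas, 15), (Atlas, 21), (Atlas, 25), (Atlas, 32), (Atlas, 4), (Lyra, 15), (Lyra, 17), (Lyra, 21)}

{(Atlas, 11), (Atlas, 15), (Atlas, 21), (Atlas, 25), (Atlas, 32), (Atlas, 4), (Lyra, 15), (Lyra, 17), (Lyra, 21)}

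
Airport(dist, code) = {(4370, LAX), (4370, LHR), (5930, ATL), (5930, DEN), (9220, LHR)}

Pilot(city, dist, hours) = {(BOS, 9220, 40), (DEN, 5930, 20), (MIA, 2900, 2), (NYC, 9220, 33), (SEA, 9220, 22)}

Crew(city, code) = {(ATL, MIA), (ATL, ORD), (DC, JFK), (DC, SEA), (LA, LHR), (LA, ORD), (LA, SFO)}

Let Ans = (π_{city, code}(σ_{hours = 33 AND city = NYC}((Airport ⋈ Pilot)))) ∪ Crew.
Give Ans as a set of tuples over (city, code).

{(ATL, MIA), (ATL, ORD), (DC, JFK), (DC, SEA), (LA, LHR), (LA, ORD), (LA, SFO), (NYC, LHR)}

Airport ⋈ Pilot (natural join on dist): {(5930, ATL, DEN, 20), (5930, DEN, DEN, 20), (9220, LHR, BOS, 40), (9220, LHR, NYC, 33), (9220, LHR, SEA, 22)}
Filtering on hours = 33 AND city = NYC leaves {(9220, LHR, NYC, 33)}.
π_{city, code} gives {(NYC, LHR)}.
Union: {(NYC, LHR)} with {(ATL, MIA), (ATL, ORD), (DC, JFK), (DC, SEA), (LA, LHR), (LA, ORD), (LA, SFO)} → {(ATL, MIA), (ATL, ORD), (DC, JFK), (DC, SEA), (LA, LHR), (LA, ORD), (LA, SFO), (NYC, LHR)}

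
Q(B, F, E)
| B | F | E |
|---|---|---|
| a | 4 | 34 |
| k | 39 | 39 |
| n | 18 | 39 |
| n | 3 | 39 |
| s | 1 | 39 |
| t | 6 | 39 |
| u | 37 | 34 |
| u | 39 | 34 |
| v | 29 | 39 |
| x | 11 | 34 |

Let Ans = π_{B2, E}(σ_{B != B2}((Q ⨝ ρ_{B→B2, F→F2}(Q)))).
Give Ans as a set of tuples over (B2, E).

{(a, 34), (k, 39), (n, 39), (s, 39), (t, 39), (u, 34), (v, 39), (x, 34)}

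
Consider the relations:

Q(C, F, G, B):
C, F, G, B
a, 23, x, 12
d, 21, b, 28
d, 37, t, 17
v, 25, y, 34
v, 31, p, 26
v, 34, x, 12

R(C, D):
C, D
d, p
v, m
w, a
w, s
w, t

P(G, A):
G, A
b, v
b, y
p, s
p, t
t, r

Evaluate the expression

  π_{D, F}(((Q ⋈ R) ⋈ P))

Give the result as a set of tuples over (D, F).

{(m, 31), (p, 21), (p, 37)}

Q ⋈ R (natural join on C): {(d, 21, b, 28, p), (d, 37, t, 17, p), (v, 25, y, 34, m), (v, 31, p, 26, m), (v, 34, x, 12, m)}
(Q ⋈ R) ⋈ P (natural join on G): {(d, 21, b, 28, p, v), (d, 21, b, 28, p, y), (d, 37, t, 17, p, r), (v, 31, p, 26, m, s), (v, 31, p, 26, m, t)}
π[D, F]: project onto (D, F) (2 duplicate(s) eliminated) → {(m, 31), (p, 21), (p, 37)}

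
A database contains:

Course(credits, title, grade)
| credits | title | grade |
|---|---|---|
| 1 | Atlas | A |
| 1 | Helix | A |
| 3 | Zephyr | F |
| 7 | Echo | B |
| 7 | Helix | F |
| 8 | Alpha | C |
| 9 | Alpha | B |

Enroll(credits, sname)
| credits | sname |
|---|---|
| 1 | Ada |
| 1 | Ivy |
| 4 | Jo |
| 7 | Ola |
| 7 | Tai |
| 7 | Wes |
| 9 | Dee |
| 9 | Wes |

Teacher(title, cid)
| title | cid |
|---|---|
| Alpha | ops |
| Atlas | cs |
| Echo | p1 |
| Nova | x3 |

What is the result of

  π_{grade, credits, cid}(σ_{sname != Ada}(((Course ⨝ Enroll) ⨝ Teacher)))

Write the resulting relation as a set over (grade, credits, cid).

{(A, 1, cs), (B, 7, p1), (B, 9, ops)}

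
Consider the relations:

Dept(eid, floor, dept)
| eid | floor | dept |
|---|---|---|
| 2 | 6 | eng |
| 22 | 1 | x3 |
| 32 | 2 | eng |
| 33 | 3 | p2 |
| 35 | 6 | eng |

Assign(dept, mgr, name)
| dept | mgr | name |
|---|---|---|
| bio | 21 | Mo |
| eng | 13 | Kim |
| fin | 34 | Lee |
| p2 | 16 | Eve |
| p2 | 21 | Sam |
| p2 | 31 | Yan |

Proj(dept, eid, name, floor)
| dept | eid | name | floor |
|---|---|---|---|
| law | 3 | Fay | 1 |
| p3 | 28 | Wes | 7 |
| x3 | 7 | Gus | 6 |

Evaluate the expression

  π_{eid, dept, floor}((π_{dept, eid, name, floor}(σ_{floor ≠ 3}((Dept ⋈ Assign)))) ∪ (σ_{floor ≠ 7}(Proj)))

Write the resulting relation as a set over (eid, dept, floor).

{(2, eng, 6), (3, law, 1), (32, eng, 2), (35, eng, 6), (7, x3, 6)}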